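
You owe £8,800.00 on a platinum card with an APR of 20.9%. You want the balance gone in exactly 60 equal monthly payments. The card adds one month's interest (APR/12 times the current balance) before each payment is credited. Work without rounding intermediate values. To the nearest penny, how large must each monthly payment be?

Monthly rate r = 20.9%/12 = 1.74167% = 0.0174167.
Level-payment amortization: P = B₀·r / (1 − (1+r)^(−n)) = 8800.00·0.0174167 / (1 − 1.01742^(−60)).
Denominator 1 − (1+r)^(−60) = 0.645130121.
P = 153.267 / 0.645130121 ≈ 237.57.

£237.57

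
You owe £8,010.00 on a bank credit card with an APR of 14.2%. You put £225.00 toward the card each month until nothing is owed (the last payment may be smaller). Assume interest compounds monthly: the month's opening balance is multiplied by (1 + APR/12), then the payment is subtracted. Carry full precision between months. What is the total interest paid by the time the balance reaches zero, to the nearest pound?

£2,451

Monthly rate r = 14.2%/12 = 1.18333% = 0.0118333.
Payoff takes n = ⌈−ln(1 − rB₀/P)/ln(1+r)⌉ = ⌈46.491⌉ = 47 payments; the last is £110.80.
Total paid = 46·£225.00 + £110.80 = £10,460.80.
Total interest = total paid − principal = £10,460.80 − £8,010.00 = £2,450.80.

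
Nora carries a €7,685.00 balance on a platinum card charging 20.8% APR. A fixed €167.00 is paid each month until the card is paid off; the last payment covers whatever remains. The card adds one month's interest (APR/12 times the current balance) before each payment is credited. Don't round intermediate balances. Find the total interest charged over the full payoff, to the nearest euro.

Monthly rate r = 20.8%/12 = 1.73333% = 0.0173333.
Payoff takes n = ⌈−ln(1 − rB₀/P)/ln(1+r)⌉ = ⌈92.973⌉ = 93 payments; the last is €162.58.
Total paid = 92·€167.00 + €162.58 = €15,526.58.
Total interest = total paid − principal = €15,526.58 − €7,685.00 = €7,841.58.

€7,842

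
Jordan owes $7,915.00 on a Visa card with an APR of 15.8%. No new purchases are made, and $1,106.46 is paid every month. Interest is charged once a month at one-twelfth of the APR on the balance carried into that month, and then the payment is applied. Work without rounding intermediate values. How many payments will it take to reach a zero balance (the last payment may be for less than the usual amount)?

Monthly rate r = 15.8%/12 = 1.31667% = 0.0131667.
Recurrence: B ← B·(1+r) − $1,106.46.
Month 1: interest $104.21; balance after payment $6,912.75.
Month 2: interest $91.02; balance after payment $5,897.31.
Closed form: n = −ln(1 − rB₀/P)/ln(1+r) = −ln(0.90581)/ln(1.01317) ≈ 7.562, so the balance reaches zero during payment 8.

8 months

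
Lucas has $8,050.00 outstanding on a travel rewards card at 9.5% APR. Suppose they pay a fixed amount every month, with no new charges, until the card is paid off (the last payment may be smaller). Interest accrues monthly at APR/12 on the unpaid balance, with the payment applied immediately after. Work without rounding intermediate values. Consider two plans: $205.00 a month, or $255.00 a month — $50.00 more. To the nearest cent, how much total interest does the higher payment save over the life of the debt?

Monthly rate r = 9.5%/12 = 0.791667% = 0.00791667.
At $205.00/mo: n = ⌈−ln(1 − rB₀/P)/ln(1+r)⌉ = 48 payments (last $44.67); total interest = total paid − $8,050.00 = $1,629.67.
At $255.00/mo: 37 payments (last $119.75); total interest $1,249.75.
Interest saved = $1,629.67 − $1,249.75 = $379.92.

$379.92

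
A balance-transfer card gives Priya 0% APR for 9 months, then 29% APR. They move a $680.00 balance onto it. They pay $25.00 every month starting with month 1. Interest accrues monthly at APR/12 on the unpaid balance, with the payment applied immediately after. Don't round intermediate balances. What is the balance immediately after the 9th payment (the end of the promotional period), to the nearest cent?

Promo months 1–9 at r₀ = 0%/12 = 0; months 10+ at r₁ = 29%/12 = 0.0241667.
After month 9 (no interest yet): B = $680.00 − 9·$25.00 = $455.00.

$455.00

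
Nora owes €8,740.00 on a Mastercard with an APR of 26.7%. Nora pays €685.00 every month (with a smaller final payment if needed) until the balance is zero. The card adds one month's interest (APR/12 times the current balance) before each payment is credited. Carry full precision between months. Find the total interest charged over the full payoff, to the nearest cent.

€1,655.34

Monthly rate r = 26.7%/12 = 2.225% = 0.02225.
Payoff takes n = ⌈−ln(1 − rB₀/P)/ln(1+r)⌉ = ⌈15.174⌉ = 16 payments; the last is €120.34.
Total paid = 15·€685.00 + €120.34 = €10,395.34.
Total interest = total paid − principal = €10,395.34 − €8,740.00 = €1,655.34.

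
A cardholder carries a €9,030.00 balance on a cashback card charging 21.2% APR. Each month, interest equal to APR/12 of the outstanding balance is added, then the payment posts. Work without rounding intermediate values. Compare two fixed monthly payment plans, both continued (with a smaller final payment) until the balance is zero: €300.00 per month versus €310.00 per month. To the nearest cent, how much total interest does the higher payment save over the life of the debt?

€203.66

Monthly rate r = 21.2%/12 = 1.76667% = 0.0176667.
At €300.00/mo: n = ⌈−ln(1 − rB₀/P)/ln(1+r)⌉ = 44 payments (last €99.15); total interest = total paid − €9,030.00 = €3,969.15.
At €310.00/mo: 42 payments (last €85.49); total interest €3,765.49.
Interest saved = €3,969.15 − €3,765.49 = €203.66.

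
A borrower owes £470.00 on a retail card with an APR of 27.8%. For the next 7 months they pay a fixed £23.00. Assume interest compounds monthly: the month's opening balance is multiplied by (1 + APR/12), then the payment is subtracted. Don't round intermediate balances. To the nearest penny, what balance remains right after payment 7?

£379.09

Monthly rate r = 27.8%/12 = 2.31667% = 0.0231667.
Each month: B ← B·(1+r) − £23.00.
Month 1: interest £10.89; balance after payment £457.89.
Month 2: interest £10.61; balance after payment £445.50.
Month 3: interest £10.32; balance after payment £432.82.
Month 4: interest £10.03; balance after payment £419.84.
Month 5: interest £9.73; balance after payment £406.57.
Month 6: interest £9.42; balance after payment £392.99.
Month 7: interest £9.10; balance after payment £379.09.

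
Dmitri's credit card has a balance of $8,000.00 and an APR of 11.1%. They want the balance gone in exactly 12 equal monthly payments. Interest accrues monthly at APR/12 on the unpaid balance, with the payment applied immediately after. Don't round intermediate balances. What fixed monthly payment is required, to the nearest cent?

$707.43

Monthly rate r = 11.1%/12 = 0.925% = 0.00925.
Level-payment amortization: P = B₀·r / (1 − (1+r)^(−n)) = 8000.00·0.00925 / (1 − 1.00925^(−12)).
Denominator 1 − (1+r)^(−12) = 0.104604509.
P = 74 / 0.104604509 ≈ 707.43.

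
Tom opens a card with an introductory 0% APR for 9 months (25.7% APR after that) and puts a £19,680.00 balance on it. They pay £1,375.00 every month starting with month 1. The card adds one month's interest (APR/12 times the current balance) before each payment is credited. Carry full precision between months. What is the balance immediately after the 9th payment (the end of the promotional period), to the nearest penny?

Promo months 1–9 at r₀ = 0%/12 = 0; months 10+ at r₁ = 25.7%/12 = 0.0214167.
After month 9 (no interest yet): B = £19,680.00 − 9·£1,375.00 = £7,305.00.

£7,305.00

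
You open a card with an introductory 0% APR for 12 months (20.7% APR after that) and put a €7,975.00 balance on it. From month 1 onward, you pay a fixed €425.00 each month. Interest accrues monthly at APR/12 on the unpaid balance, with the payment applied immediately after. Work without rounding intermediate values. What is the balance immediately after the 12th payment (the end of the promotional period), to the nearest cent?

Promo months 1–12 at r₀ = 0%/12 = 0; months 13+ at r₁ = 20.7%/12 = 0.01725.
After month 12 (no interest yet): B = €7,975.00 − 12·€425.00 = €2,875.00.

€2,875.00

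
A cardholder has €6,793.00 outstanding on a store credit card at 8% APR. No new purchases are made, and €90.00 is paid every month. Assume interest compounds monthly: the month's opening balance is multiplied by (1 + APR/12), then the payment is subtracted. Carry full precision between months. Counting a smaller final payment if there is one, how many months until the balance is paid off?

106 months

Monthly rate r = 8%/12 = 0.666667% = 0.00666667.
Recurrence: B ← B·(1+r) − €90.00.
Month 1: interest €45.29; balance after payment €6,748.29.
Month 2: interest €44.99; balance after payment €6,703.28.
Closed form: n = −ln(1 − rB₀/P)/ln(1+r) = −ln(0.49681)/ln(1.00667) ≈ 105.280, so the balance reaches zero during payment 106.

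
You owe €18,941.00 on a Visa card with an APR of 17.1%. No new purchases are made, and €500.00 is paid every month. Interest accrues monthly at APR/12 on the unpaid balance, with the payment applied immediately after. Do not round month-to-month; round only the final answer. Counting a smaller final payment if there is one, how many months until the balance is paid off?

Monthly rate r = 17.1%/12 = 1.425% = 0.01425.
Recurrence: B ← B·(1+r) − €500.00.
Month 1: interest €269.91; balance after payment €18,710.91.
Month 2: interest €266.63; balance after payment €18,477.54.
Closed form: n = −ln(1 − rB₀/P)/ln(1+r) = −ln(0.46018)/ln(1.01425) ≈ 54.853, so the balance reaches zero during payment 55.

55 payments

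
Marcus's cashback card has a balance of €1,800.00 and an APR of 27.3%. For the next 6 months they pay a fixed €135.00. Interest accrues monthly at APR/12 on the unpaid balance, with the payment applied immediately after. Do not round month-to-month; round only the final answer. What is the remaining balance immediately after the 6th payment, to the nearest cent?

Monthly rate r = 27.3%/12 = 2.275% = 0.02275.
Each month: B ← B·(1+r) − €135.00.
Month 1: interest €40.95; balance after payment €1,705.95.
Month 2: interest €38.81; balance after payment €1,609.76.
Month 3: interest €36.62; balance after payment €1,511.38.
Month 4: interest €34.38; balance after payment €1,410.77.
Month 5: interest €32.09; balance after payment €1,307.86.
Month 6: interest €29.75; balance after payment €1,202.62.

€1,202.62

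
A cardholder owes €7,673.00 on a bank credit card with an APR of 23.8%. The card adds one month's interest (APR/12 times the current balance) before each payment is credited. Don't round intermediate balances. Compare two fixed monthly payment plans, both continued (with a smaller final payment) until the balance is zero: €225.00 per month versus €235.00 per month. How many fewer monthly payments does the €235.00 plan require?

Monthly rate r = 23.8%/12 = 1.98333% = 0.0198333.
At €225.00/mo: n = ⌈−ln(1 − rB₀/P)/ln(1+r)⌉ = 58 payments (last €100.11); total interest = total paid − €7,673.00 = €5,252.11.
At €235.00/mo: 54 payments (last €24.77); total interest €4,806.77.
Payments saved = 58 − 54 = 4.

4 fewer payments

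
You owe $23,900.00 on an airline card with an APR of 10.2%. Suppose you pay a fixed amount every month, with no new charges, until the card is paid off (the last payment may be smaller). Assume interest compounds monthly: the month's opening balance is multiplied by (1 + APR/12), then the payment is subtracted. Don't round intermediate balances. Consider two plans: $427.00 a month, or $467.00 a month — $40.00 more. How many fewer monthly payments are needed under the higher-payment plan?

9 fewer payments

Monthly rate r = 10.2%/12 = 0.85% = 0.0085.
At $427.00/mo: n = ⌈−ln(1 − rB₀/P)/ln(1+r)⌉ = 77 payments (last $128.41); total interest = total paid − $23,900.00 = $8,680.41.
At $467.00/mo: 68 payments (last $213.20); total interest $7,602.20.
Payments saved = 77 − 68 = 9.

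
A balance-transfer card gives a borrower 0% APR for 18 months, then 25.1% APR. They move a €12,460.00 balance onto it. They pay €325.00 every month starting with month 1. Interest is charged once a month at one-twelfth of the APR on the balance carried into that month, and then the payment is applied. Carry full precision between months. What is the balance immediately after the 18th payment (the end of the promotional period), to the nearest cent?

€6,610.00

Promo months 1–18 at r₀ = 0%/12 = 0; months 19+ at r₁ = 25.1%/12 = 0.0209167.
After month 18 (no interest yet): B = €12,460.00 − 18·€325.00 = €6,610.00.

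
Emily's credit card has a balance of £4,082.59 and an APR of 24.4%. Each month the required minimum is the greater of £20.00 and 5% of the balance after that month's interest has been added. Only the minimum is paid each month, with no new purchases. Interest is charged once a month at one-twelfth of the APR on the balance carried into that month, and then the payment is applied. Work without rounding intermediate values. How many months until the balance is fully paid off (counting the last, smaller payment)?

101 months

Monthly rate r = 24.4%/12 = 2.03333% = 0.0203333.
While 5% of the post-interest balance exceeds £20.00, each month B ← (B·(1+r))·(1 − 0.05), i.e. B shrinks by the factor (1+r)·0.95 = 0.96932.
This holds for months 1–76. Entering month 77 the balance is £382.23; 5% of the post-interest balance is now below £20.00, so the flat £20.00 minimum applies from here.
From month 77 a fixed £20.00 at rate r clears £382.23 in 25 more payments. Total: 76 + 25 = 101 months.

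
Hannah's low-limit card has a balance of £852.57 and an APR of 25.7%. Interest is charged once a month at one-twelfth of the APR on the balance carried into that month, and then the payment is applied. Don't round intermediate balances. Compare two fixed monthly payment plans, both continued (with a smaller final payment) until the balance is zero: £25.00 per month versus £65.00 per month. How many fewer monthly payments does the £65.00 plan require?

Monthly rate r = 25.7%/12 = 2.14167% = 0.0214167.
At £25.00/mo: n = ⌈−ln(1 − rB₀/P)/ln(1+r)⌉ = 62 payments (last £21.36); total interest = total paid − £852.57 = £693.79.
At £65.00/mo: 16 payments (last £36.71); total interest £159.14.
Payments saved = 62 − 16 = 46.

46 fewer payments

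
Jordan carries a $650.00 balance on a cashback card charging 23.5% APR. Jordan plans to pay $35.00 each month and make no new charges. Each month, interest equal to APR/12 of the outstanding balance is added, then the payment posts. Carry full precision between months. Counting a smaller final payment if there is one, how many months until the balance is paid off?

24 months

Monthly rate r = 23.5%/12 = 1.95833% = 0.0195833.
Recurrence: B ← B·(1+r) − $35.00.
Month 1: interest $12.73; balance after payment $627.73.
Month 2: interest $12.29; balance after payment $605.02.
Closed form: n = −ln(1 − rB₀/P)/ln(1+r) = −ln(0.63631)/ln(1.01958) ≈ 23.310, so the balance reaches zero during payment 24.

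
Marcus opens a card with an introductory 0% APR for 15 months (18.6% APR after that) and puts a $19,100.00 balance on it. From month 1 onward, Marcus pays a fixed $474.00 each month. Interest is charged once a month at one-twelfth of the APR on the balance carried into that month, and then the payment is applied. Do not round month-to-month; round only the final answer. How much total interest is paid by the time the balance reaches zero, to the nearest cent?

Promo months 1–15 at r₀ = 0%/12 = 0; months 16+ at r₁ = 18.6%/12 = 0.0155.
After month 15 (no interest yet): B = $19,100.00 − 15·$474.00 = $11,990.00.
Then at r₁ with $474.00/mo: n₂ = −ln(1 − r₁·B/P)/ln(1+r₁) ≈ 32.36 → 33 more payments.
Total paid = 47·$474.00 + $170.75 = $22,448.75; interest = $22,448.75 − $19,100.00 = $3,348.75.

$3,348.75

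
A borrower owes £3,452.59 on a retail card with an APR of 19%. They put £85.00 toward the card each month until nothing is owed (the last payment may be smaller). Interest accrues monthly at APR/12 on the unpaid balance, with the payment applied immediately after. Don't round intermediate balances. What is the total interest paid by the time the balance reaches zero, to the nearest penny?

Monthly rate r = 19%/12 = 1.58333% = 0.0158333.
Payoff takes n = ⌈−ln(1 − rB₀/P)/ln(1+r)⌉ = ⌈65.591⌉ = 66 payments; the last is £50.36.
Total paid = 65·£85.00 + £50.36 = £5,575.36.
Total interest = total paid − principal = £5,575.36 − £3,452.59 = £2,122.77.

£2,122.77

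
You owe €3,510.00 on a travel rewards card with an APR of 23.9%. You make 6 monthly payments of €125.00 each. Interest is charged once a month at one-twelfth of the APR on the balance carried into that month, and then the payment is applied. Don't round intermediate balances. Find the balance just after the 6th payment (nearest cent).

Monthly rate r = 23.9%/12 = 1.99167% = 0.0199167.
Each month: B ← B·(1+r) − €125.00.
Month 1: interest €69.91; balance after payment €3,454.91.
Month 2: interest €68.81; balance after payment €3,398.72.
Month 3: interest €67.69; balance after payment €3,341.41.
Month 4: interest €66.55; balance after payment €3,282.96.
Month 5: interest €65.39; balance after payment €3,223.34.
Month 6: interest €64.20; balance after payment €3,162.54.

€3,162.54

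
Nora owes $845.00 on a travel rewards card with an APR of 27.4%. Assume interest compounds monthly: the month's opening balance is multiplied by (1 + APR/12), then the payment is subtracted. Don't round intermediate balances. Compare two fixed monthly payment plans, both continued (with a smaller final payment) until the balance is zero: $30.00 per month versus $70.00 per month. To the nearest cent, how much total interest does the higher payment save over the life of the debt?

Monthly rate r = 27.4%/12 = 2.28333% = 0.0228333.
At $30.00/mo: n = ⌈−ln(1 − rB₀/P)/ln(1+r)⌉ = 46 payments (last $19.30); total interest = total paid − $845.00 = $524.30.
At $70.00/mo: 15 payments (last $19.95); total interest $154.95.
Interest saved = $524.30 − $154.95 = $369.35.

$369.35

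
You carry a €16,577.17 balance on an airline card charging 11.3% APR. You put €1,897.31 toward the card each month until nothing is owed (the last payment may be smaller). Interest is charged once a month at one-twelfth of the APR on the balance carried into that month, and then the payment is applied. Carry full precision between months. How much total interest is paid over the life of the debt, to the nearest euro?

€804

Monthly rate r = 11.3%/12 = 0.941667% = 0.00941667.
Payoff takes n = ⌈−ln(1 − rB₀/P)/ln(1+r)⌉ = ⌈9.161⌉ = 10 payments; the last is €305.72.
Total paid = 9·€1,897.31 + €305.72 = €17,381.51.
Total interest = total paid − principal = €17,381.51 − €16,577.17 = €804.34.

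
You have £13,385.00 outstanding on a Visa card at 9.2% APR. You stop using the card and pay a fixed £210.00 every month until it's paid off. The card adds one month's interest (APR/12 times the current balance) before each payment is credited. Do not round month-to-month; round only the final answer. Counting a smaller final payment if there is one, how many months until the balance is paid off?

Monthly rate r = 9.2%/12 = 0.766667% = 0.00766667.
Recurrence: B ← B·(1+r) − £210.00.
Month 1: interest £102.62; balance after payment £13,277.62.
Month 2: interest £101.80; balance after payment £13,169.41.
Closed form: n = −ln(1 − rB₀/P)/ln(1+r) = −ln(0.51134)/ln(1.00767) ≈ 87.820, so the balance reaches zero during payment 88.

88 months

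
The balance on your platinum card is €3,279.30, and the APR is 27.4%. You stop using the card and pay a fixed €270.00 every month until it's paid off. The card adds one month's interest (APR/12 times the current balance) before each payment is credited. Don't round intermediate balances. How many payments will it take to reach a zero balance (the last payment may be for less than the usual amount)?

Monthly rate r = 27.4%/12 = 2.28333% = 0.0228333.
Recurrence: B ← B·(1+r) − €270.00.
Month 1: interest €74.88; balance after payment €3,084.18.
Month 2: interest €70.42; balance after payment €2,884.60.
Closed form: n = −ln(1 − rB₀/P)/ln(1+r) = −ln(0.72268)/ln(1.02283) ≈ 14.386, so the balance reaches zero during payment 15.

15 payments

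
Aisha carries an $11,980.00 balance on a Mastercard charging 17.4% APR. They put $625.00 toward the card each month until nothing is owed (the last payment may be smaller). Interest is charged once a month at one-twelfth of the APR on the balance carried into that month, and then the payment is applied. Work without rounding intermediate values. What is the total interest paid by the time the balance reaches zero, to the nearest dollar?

Monthly rate r = 17.4%/12 = 1.45% = 0.0145.
Payoff takes n = ⌈−ln(1 − rB₀/P)/ln(1+r)⌉ = ⌈22.620⌉ = 23 payments; the last is $388.85.
Total paid = 22·$625.00 + $388.85 = $14,138.85.
Total interest = total paid − principal = $14,138.85 − $11,980.00 = $2,158.85.

$2,159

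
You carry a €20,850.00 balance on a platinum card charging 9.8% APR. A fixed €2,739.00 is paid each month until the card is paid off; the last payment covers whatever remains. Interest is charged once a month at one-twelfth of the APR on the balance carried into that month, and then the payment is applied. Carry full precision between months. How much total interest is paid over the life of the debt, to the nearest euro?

€765

Monthly rate r = 9.8%/12 = 0.816667% = 0.00816667.
Payoff takes n = ⌈−ln(1 − rB₀/P)/ln(1+r)⌉ = ⌈7.891⌉ = 8 payments; the last is €2,442.13.
Total paid = 7·€2,739.00 + €2,442.13 = €21,615.13.
Total interest = total paid − principal = €21,615.13 − €20,850.00 = €765.13.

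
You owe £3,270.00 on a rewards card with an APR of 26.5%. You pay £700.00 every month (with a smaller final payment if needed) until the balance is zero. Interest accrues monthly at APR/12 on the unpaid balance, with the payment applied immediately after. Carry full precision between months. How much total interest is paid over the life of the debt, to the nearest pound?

Monthly rate r = 26.5%/12 = 2.20833% = 0.0220833.
Payoff takes n = ⌈−ln(1 − rB₀/P)/ln(1+r)⌉ = ⌈4.985⌉ = 5 payments; the last is £689.33.
Total paid = 4·£700.00 + £689.33 = £3,489.33.
Total interest = total paid − principal = £3,489.33 − £3,270.00 = £219.33.

£219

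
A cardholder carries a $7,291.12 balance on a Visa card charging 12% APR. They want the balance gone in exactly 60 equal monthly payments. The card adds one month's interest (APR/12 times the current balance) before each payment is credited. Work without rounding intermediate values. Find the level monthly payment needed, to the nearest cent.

Monthly rate r = 12%/12 = 1% = 0.01.
Level-payment amortization: P = B₀·r / (1 − (1+r)^(−n)) = 7291.12·0.01 / (1 − 1.01^(−60)).
Denominator 1 − (1+r)^(−60) = 0.449550384.
P = 72.9112 / 0.449550384 ≈ 162.19.

$162.19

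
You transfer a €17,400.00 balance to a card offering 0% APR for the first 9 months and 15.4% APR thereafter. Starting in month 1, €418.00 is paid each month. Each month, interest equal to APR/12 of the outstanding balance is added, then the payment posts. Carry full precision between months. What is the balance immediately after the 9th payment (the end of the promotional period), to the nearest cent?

Promo months 1–9 at r₀ = 0%/12 = 0; months 10+ at r₁ = 15.4%/12 = 0.0128333.
After month 9 (no interest yet): B = €17,400.00 − 9·€418.00 = €13,638.00.

€13,638.00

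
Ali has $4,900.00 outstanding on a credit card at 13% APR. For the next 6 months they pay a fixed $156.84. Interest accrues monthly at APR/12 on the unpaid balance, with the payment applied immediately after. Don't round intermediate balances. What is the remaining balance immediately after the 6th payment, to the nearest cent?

Monthly rate r = 13%/12 = 1.08333% = 0.0108333.
Each month: B ← B·(1+r) − $156.84.
Month 1: interest $53.08; balance after payment $4,796.24.
Month 2: interest $51.96; balance after payment $4,691.36.
Month 3: interest $50.82; balance after payment $4,585.35.
Month 4: interest $49.67; balance after payment $4,478.18.
Month 5: interest $48.51; balance after payment $4,369.85.
Month 6: interest $47.34; balance after payment $4,260.35.

$4,260.35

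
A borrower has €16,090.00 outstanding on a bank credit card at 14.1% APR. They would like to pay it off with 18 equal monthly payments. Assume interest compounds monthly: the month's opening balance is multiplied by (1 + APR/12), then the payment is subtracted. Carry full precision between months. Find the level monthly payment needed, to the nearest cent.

Monthly rate r = 14.1%/12 = 1.175% = 0.01175.
Level-payment amortization: P = B₀·r / (1 − (1+r)^(−n)) = 16090.00·0.01175 / (1 − 1.01175^(−18)).
Denominator 1 − (1+r)^(−18) = 0.189632221.
P = 189.058 / 0.189632221 ≈ 996.97.

€996.97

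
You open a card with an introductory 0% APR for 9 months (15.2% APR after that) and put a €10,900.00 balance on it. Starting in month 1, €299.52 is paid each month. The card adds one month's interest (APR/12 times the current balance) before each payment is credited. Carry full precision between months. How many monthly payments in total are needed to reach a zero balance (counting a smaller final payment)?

43 payments

Promo months 1–9 at r₀ = 0%/12 = 0; months 10+ at r₁ = 15.2%/12 = 0.0126667.
After month 9 (no interest yet): B = €10,900.00 − 9·€299.52 = €8,204.32.
Then at r₁ with €299.52/mo: n₂ = −ln(1 − r₁·B/P)/ln(1+r₁) ≈ 33.85 → 34 more payments.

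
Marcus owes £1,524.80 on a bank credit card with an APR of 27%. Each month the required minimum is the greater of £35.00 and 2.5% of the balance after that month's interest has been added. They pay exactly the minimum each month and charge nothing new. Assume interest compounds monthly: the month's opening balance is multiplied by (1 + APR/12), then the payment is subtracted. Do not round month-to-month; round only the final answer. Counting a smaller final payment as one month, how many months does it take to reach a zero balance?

131 months

Monthly rate r = 27%/12 = 2.25% = 0.0225.
While 2.5% of the post-interest balance exceeds £35.00, each month B ← (B·(1+r))·(1 − 0.025), i.e. B shrinks by the factor (1+r)·0.975 = 0.99694.
This holds for months 1–36. Entering month 37 the balance is £1,365.40; 2.5% of the post-interest balance is now below £35.00, so the flat £35.00 minimum applies from here.
From month 37 a fixed £35.00 at rate r clears £1,365.40 in 95 more payments. Total: 36 + 95 = 131 months.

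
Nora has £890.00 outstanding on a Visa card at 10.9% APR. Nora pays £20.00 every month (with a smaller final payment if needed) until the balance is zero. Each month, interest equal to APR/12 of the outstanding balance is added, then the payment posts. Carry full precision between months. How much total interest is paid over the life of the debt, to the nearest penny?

Monthly rate r = 10.9%/12 = 0.908333% = 0.00908333.
Payoff takes n = ⌈−ln(1 − rB₀/P)/ln(1+r)⌉ = ⌈57.271⌉ = 58 payments; the last is £5.44.
Total paid = 57·£20.00 + £5.44 = £1,145.44.
Total interest = total paid − principal = £1,145.44 − £890.00 = £255.44.

£255.44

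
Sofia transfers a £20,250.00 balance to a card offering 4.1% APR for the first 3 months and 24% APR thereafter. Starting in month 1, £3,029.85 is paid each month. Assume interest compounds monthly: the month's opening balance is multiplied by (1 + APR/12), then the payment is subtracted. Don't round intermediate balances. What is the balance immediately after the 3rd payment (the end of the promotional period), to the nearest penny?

£11,337.63

Promo months 1–3 at r₀ = 4.1%/12 = 0.00341667; months 4+ at r₁ = 24%/12 = 0.02.
After month 3: iterate B ← B·(1+r₀) − £3,029.85 for 3 months → £11,337.63.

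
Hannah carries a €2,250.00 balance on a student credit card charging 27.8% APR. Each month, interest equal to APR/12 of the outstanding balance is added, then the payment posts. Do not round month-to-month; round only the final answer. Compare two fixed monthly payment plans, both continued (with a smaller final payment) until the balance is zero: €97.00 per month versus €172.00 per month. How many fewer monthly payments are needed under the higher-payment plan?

Monthly rate r = 27.8%/12 = 2.31667% = 0.0231667.
At €97.00/mo: n = ⌈−ln(1 − rB₀/P)/ln(1+r)⌉ = 34 payments (last €64.00); total interest = total paid − €2,250.00 = €1,015.00.
At €172.00/mo: 16 payments (last €131.85); total interest €461.85.
Payments saved = 34 − 16 = 18.

18 fewer payments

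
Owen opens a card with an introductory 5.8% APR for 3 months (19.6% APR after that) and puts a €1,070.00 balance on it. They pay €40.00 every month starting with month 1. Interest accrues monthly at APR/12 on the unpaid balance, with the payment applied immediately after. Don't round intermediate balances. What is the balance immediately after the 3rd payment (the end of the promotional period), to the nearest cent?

Promo months 1–3 at r₀ = 5.8%/12 = 0.00483333; months 4+ at r₁ = 19.6%/12 = 0.0163333.
After month 3: iterate B ← B·(1+r₀) − €40.00 for 3 months → €965.01.

€965.01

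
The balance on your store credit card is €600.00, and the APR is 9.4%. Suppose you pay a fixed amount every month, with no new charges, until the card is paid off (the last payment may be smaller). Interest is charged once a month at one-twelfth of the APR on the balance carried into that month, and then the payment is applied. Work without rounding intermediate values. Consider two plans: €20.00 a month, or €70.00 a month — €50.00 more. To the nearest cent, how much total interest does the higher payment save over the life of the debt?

€63.10

Monthly rate r = 9.4%/12 = 0.783333% = 0.00783333.
At €20.00/mo: n = ⌈−ln(1 − rB₀/P)/ln(1+r)⌉ = 35 payments (last €6.64); total interest = total paid − €600.00 = €86.64.
At €70.00/mo: 9 payments (last €63.54); total interest €23.54.
Interest saved = €86.64 − €23.54 = €63.10.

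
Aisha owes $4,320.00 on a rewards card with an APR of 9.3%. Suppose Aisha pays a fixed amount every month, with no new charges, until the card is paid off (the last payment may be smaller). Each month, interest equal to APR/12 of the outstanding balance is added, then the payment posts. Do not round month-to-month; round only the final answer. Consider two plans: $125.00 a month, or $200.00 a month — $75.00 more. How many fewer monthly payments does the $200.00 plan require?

Monthly rate r = 9.3%/12 = 0.775% = 0.00775.
At $125.00/mo: n = ⌈−ln(1 − rB₀/P)/ln(1+r)⌉ = 41 payments (last $47.90); total interest = total paid − $4,320.00 = $727.90.
At $200.00/mo: 24 payments (last $146.24); total interest $426.24.
Payments saved = 41 − 24 = 17.

17 fewer payments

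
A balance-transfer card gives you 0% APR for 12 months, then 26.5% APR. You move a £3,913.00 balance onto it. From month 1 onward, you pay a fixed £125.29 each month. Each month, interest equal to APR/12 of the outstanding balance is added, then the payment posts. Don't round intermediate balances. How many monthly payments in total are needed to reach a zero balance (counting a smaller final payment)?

38 payments

Promo months 1–12 at r₀ = 0%/12 = 0; months 13+ at r₁ = 26.5%/12 = 0.0220833.
After month 12 (no interest yet): B = £3,913.00 − 12·£125.29 = £2,409.52.
Then at r₁ with £125.29/mo: n₂ = −ln(1 − r₁·B/P)/ln(1+r₁) ≈ 25.31 → 26 more payments.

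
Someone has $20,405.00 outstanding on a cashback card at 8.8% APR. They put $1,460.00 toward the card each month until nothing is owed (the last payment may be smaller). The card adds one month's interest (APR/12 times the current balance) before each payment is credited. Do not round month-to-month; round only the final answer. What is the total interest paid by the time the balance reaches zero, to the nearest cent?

$1,202.79

Monthly rate r = 8.8%/12 = 0.733333% = 0.00733333.
Payoff takes n = ⌈−ln(1 − rB₀/P)/ln(1+r)⌉ = ⌈14.799⌉ = 15 payments; the last is $1,167.79.
Total paid = 14·$1,460.00 + $1,167.79 = $21,607.79.
Total interest = total paid − principal = $21,607.79 − $20,405.00 = $1,202.79.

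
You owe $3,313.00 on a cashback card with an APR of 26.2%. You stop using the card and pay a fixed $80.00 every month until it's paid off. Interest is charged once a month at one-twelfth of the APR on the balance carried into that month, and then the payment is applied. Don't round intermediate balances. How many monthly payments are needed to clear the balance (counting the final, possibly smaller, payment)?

109 payments

Monthly rate r = 26.2%/12 = 2.18333% = 0.0218333.
Recurrence: B ← B·(1+r) − $80.00.
Month 1: interest $72.33; balance after payment $3,305.33.
Month 2: interest $72.17; balance after payment $3,297.50.
Closed form: n = −ln(1 − rB₀/P)/ln(1+r) = −ln(0.095827)/ln(1.02183) ≈ 108.583, so the balance reaches zero during payment 109.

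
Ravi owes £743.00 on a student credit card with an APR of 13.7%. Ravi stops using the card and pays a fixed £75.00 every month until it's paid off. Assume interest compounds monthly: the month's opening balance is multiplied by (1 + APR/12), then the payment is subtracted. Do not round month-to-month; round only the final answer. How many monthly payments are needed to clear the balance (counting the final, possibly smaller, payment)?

Monthly rate r = 13.7%/12 = 1.14167% = 0.0114167.
Recurrence: B ← B·(1+r) − £75.00.
Month 1: interest £8.48; balance after payment £676.48.
Month 2: interest £7.72; balance after payment £609.21.
Closed form: n = −ln(1 − rB₀/P)/ln(1+r) = −ln(0.8869)/ln(1.01142) ≈ 10.573, so the balance reaches zero during payment 11.

11 months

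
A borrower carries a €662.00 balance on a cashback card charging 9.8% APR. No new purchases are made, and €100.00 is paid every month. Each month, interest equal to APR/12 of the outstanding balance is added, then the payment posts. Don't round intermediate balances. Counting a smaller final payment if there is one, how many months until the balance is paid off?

7 payments

Monthly rate r = 9.8%/12 = 0.816667% = 0.00816667.
Recurrence: B ← B·(1+r) − €100.00.
Month 1: interest €5.41; balance after payment €567.41.
Month 2: interest €4.63; balance after payment €472.04.
Closed form: n = −ln(1 − rB₀/P)/ln(1+r) = −ln(0.94594)/ln(1.00817) ≈ 6.833, so the balance reaches zero during payment 7.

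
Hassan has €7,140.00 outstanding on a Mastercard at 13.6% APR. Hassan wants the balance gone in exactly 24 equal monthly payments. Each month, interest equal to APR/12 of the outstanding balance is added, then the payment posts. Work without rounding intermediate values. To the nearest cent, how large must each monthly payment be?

€341.46

Monthly rate r = 13.6%/12 = 1.13333% = 0.0113333.
Level-payment amortization: P = B₀·r / (1 − (1+r)^(−n)) = 7140.00·0.0113333 / (1 − 1.01133^(−24)).
Denominator 1 − (1+r)^(−24) = 0.236979373.
P = 80.92 / 0.236979373 ≈ 341.46.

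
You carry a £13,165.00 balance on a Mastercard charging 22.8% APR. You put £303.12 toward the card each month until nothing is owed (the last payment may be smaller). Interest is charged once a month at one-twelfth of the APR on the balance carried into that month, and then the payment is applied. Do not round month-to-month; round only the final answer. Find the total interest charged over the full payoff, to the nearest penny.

£14,924.28

Monthly rate r = 22.8%/12 = 1.9% = 0.019.
Payoff takes n = ⌈−ln(1 − rB₀/P)/ln(1+r)⌉ = ⌈92.665⌉ = 93 payments; the last is £202.24.
Total paid = 92·£303.12 + £202.24 = £28,089.28.
Total interest = total paid − principal = £28,089.28 − £13,165.00 = £14,924.28.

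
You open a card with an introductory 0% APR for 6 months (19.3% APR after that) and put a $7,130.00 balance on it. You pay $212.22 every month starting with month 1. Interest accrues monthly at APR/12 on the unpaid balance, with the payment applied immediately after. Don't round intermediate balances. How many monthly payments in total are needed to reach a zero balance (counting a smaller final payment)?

43 months

Promo months 1–6 at r₀ = 0%/12 = 0; months 7+ at r₁ = 19.3%/12 = 0.0160833.
After month 6 (no interest yet): B = $7,130.00 − 6·$212.22 = $5,856.68.
Then at r₁ with $212.22/mo: n₂ = −ln(1 − r₁·B/P)/ln(1+r₁) ≈ 36.77 → 37 more payments.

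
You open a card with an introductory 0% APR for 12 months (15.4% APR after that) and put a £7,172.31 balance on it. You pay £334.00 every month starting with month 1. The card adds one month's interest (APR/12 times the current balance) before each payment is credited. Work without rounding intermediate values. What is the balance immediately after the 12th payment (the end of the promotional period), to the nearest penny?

Promo months 1–12 at r₀ = 0%/12 = 0; months 13+ at r₁ = 15.4%/12 = 0.0128333.
After month 12 (no interest yet): B = £7,172.31 − 12·£334.00 = £3,164.31.

£3,164.31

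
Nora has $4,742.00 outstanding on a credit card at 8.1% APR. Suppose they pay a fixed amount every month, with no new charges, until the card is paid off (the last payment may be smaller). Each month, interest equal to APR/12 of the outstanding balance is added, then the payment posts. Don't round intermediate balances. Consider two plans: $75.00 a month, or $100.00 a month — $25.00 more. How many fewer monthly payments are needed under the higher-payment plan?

25 fewer payments

Monthly rate r = 8.1%/12 = 0.675% = 0.00675.
At $75.00/mo: n = ⌈−ln(1 − rB₀/P)/ln(1+r)⌉ = 83 payments (last $54.07); total interest = total paid − $4,742.00 = $1,462.07.
At $100.00/mo: 58 payments (last $34.71); total interest $992.71.
Payments saved = 83 − 58 = 25.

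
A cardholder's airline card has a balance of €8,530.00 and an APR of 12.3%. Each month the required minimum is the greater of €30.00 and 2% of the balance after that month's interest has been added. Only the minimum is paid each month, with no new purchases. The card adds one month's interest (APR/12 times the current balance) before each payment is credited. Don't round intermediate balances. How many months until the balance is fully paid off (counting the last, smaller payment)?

Monthly rate r = 12.3%/12 = 1.025% = 0.01025.
While 2% of the post-interest balance exceeds €30.00, each month B ← (B·(1+r))·(1 − 0.02), i.e. B shrinks by the factor (1+r)·0.98 = 0.99005.
This holds for months 1–175. Entering month 176 the balance is €1,481.03; 2% of the post-interest balance is now below €30.00, so the flat €30.00 minimum applies from here.
From month 176 a fixed €30.00 at rate r clears €1,481.03 in 70 more payments. Total: 175 + 70 = 245 months.

245 months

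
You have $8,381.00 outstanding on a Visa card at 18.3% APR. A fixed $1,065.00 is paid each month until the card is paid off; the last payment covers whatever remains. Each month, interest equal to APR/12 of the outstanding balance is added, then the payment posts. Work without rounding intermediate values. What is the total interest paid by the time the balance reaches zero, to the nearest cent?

Monthly rate r = 18.3%/12 = 1.525% = 0.01525.
Payoff takes n = ⌈−ln(1 − rB₀/P)/ln(1+r)⌉ = ⌈8.447⌉ = 9 payments; the last is $478.04.
Total paid = 8·$1,065.00 + $478.04 = $8,998.04.
Total interest = total paid − principal = $8,998.04 − $8,381.00 = $617.04.

$617.04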